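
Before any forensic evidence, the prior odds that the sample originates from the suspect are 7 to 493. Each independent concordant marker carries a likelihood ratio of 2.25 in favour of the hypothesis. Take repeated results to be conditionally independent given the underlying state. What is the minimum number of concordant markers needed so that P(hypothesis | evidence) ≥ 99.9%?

Prior odds = 7/493.
Likelihood ratio per concordant marker = 2.25.
Target posterior odds = 0.999/0.001 = 999.
Require 2.25ⁿ ≥ 999 ÷ (7/493) = 492507/7.
2.25¹³ ≈37876.8 falls short of 492507/7 but 2.25¹⁴ ≈85222.7 reaches it, so n = 14.

14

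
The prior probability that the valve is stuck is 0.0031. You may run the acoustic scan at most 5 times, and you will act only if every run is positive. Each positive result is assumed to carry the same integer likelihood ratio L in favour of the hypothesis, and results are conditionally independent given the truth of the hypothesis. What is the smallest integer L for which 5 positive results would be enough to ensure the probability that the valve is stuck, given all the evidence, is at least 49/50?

Prior odds = 0.0031/0.9969 = 31/9969.
Target odds = 0.98/0.02 = 49.
Need L⁵ ≥ 49 ÷ (31/9969) = 488481/31.
6⁵ = 7776 < 488481/31 ≤ 16807 = 7⁵, so L = 7.

7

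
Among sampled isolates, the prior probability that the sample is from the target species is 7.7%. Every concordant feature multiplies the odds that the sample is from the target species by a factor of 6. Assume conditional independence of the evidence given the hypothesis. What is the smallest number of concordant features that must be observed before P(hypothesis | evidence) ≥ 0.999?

Prior odds = 0.077/0.923 = 77/923.
Likelihood ratio per concordant feature = 6.
Target posterior odds = 0.999/0.001 = 999.
Require 6ⁿ ≥ 999 ÷ (77/923) = 922077/77.
6⁵ = 7776 falls short of 922077/77 but 6⁶ = 46656 reaches it, so n = 6.

6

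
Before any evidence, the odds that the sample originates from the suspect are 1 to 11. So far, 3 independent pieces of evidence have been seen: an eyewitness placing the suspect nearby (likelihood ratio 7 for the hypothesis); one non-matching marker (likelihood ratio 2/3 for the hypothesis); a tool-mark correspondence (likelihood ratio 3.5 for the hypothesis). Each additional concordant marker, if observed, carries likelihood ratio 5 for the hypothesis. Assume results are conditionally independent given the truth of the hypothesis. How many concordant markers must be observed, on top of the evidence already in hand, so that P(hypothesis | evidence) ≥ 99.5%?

Prior odds = 1/11.
Combined Bayes factor of the evidence already in hand = 7 × (2/3) × 3.5 = 49/3.
Odds after that evidence = (1/11) × 49/3 = 49/33.
Target odds = 0.995/0.005 = 199.
Need 5ⁿ ≥ 199 ÷ (49/33) = 6567/49.
5³ = 125 falls short of 6567/49 but 5⁴ = 625 reaches it, so n = 4.

4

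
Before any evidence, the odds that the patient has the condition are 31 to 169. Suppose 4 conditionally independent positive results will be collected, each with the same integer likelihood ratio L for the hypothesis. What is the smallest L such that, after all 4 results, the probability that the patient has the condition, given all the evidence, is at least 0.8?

Prior odds = 31/169.
Target odds = 0.8/0.2 = 4.
Need L⁴ ≥ 4 ÷ (31/169) = 676/31.
2⁴ = 16 < 676/31 ≤ 81 = 3⁴, so L = 3.

3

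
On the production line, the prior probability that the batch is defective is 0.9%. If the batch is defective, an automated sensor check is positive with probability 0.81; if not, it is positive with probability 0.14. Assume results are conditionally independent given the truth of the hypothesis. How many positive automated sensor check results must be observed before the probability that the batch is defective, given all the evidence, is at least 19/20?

5

Prior odds = 0.009/0.991 = 9/991.
Likelihood ratio of a positive = 0.81/0.14 = 81/14.
Target odds: 0.95 ÷ 0.05 = 19.
Need (9/991) × (81/14)ⁿ ≥ 19, i.e. (81/14)ⁿ ≥ 18829/9.
(81/14)⁴ = 43046721/38416 falls short of 18829/9 but (81/14)⁵ ≈6483.13 reaches it, so n = 5.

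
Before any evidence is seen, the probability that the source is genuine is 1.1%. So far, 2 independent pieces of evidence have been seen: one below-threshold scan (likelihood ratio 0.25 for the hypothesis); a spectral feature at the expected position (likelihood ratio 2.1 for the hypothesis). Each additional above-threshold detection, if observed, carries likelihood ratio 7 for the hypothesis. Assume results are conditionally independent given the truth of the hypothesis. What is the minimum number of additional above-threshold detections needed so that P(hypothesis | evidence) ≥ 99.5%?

Prior odds = 0.011/0.989 = 11/989.
Combined Bayes factor of the evidence already in hand = 0.25 × 2.1 = 0.525.
Odds after that evidence = (11/989) × 0.525 = 231/39560.
Target odds = 0.995/0.005 = 199.
Need 7ⁿ ≥ 199 ÷ (231/39560) = 7872440/231.
7⁵ = 16807 falls short of 7872440/231 but 7⁶ = 117649 reaches it, so n = 6.

6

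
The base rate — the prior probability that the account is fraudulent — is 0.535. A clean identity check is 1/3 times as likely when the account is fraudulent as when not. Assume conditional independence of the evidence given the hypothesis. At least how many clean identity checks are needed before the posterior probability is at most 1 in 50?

4

Prior odds = 0.535/0.465 = 107/93.
Likelihood ratio per clean identity check = 1/3.
Target posterior odds = 0.02/0.98 = 1/49.
Require (1/3)ⁿ ≤ 1/49 ÷ (107/93) = 93/5243.
(1/3)³ = 1/27 is still above 93/5243 but (1/3)⁴ = 1/81 is at or below it, so n = 4.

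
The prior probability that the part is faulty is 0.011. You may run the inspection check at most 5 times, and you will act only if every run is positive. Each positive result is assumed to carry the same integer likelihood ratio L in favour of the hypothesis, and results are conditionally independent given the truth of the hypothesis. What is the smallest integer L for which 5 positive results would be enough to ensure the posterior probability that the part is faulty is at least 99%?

Prior odds = 0.011/0.989 = 11/989.
Target odds = 0.99/0.01 = 99.
Need L⁵ ≥ 99 ÷ (11/989) = 8901.
6⁵ = 7776 < 8901 ≤ 16807 = 7⁵, so L = 7.

7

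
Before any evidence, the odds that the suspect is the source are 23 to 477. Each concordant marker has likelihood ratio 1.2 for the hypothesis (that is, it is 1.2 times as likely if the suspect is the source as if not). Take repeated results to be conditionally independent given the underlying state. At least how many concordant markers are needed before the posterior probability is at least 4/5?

25

Prior odds = 23/477.
Likelihood ratio per concordant marker = 1.2.
Target odds: 0.8 ÷ 0.2 = 4.
Require 1.2ⁿ ≥ 4 ÷ (23/477) = 1908/23.
1.2²⁴ ≈79.4968 falls short of 1908/23 but 1.2²⁵ ≈95.3962 reaches it, so n = 25.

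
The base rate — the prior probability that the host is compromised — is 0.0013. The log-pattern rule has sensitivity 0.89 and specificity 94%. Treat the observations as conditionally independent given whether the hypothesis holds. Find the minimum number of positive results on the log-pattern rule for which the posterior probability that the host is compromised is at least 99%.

5

Prior odds: 0.0013 ÷ 0.9987 = 13/9987.
False-positive rate = 1 − 0.94 = 0.06; likelihood ratio of a positive = 0.89/0.06 = 89/6.
Target posterior odds = 0.99/0.01 = 99.
Require (89/6)ⁿ ≥ 99 ÷ (13/9987) = 988713/13.
(89/6)⁴ = 62742241/1296 falls short of 988713/13 but (89/6)⁵ ≈718115 reaches it, so n = 5.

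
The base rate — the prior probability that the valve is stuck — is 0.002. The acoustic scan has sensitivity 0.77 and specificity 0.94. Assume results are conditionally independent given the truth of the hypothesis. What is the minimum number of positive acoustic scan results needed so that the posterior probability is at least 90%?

4

Prior odds: 0.002 ÷ 0.998 = 1/499.
False-positive rate = 1 − 0.94 = 0.06; likelihood ratio of a positive = 0.77/0.06 = 77/6.
Target odds: 0.9 ÷ 0.1 = 9.
Need (1/499) × (77/6)ⁿ ≥ 9, i.e. (77/6)ⁿ ≥ 4491.
(77/6)³ = 456533/216 falls short of 4491 but (77/6)⁴ = 35153041/1296 reaches it, so n = 4.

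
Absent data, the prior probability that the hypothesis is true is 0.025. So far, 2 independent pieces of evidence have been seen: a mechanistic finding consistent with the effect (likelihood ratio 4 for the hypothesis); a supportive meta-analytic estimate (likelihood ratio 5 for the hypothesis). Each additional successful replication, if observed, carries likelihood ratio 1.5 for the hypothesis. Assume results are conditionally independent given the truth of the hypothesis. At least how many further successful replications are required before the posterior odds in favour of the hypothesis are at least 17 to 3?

Prior odds = 0.025/0.975 = 1/39.
Combined Bayes factor of the evidence already in hand = 4 × 5 = 20.
Odds after that evidence = (1/39) × 20 = 20/39.
Target odds = 17/3.
Need 1.5ⁿ ≥ 17/3 ÷ (20/39) = 11.05.
1.5⁵ = 7.59375 falls short of 11.05 but 1.5⁶ = 11.390625 reaches it, so n = 6.

6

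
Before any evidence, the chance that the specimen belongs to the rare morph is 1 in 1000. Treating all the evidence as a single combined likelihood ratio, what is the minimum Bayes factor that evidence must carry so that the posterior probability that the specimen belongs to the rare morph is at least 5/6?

Prior odds = 0.001/0.999 = 1/999.
Target odds = (5/6)/(1/6) = 5.
Required Bayes factor = 5 ÷ (1/999) = 4995.

4995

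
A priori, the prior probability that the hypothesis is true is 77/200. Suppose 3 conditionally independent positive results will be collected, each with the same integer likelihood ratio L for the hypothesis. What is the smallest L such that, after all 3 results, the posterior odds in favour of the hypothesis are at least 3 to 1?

Prior odds = 0.385/0.615 = 77/123.
Target odds = 3.
Need L³ ≥ 3 ÷ (77/123) = 369/77.
1³ = 1 < 369/77 ≤ 8 = 2³, so L = 2.

2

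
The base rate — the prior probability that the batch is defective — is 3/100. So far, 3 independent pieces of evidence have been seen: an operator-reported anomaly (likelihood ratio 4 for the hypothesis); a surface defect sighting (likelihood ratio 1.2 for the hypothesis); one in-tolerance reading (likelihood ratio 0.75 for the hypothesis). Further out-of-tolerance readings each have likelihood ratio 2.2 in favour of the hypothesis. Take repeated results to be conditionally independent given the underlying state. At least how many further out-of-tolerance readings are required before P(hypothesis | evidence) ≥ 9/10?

Prior odds = 0.03/0.97 = 3/97.
Combined Bayes factor of the evidence already in hand = 4 × 1.2 × 0.75 = 3.6.
Odds after that evidence = (3/97) × 3.6 = 54/485.
Target odds = 0.9/0.1 = 9.
Need 2.2ⁿ ≥ 9 ÷ (54/485) = 485/6.
2.2⁵ = 51.53632 falls short of 485/6 but 2.2⁶ = 1771561/15625 reaches it, so n = 6.

6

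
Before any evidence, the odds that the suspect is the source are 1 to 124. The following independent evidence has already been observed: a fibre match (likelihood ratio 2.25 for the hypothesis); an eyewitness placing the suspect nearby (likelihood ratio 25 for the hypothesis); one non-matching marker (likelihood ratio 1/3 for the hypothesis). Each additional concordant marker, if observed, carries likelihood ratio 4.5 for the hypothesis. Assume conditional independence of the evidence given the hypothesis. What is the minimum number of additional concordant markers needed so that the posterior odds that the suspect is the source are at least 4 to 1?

Prior odds = 1/124.
Combined Bayes factor of the evidence already in hand = 2.25 × 25 × (1/3) = 18.75.
Odds after that evidence = (1/124) × 18.75 = 75/496.
Target odds = 4.
Need 4.5ⁿ ≥ 4 ÷ (75/496) = 1984/75.
4.5² = 20.25 falls short of 1984/75 but 4.5³ = 91.125 reaches it, so n = 3.

3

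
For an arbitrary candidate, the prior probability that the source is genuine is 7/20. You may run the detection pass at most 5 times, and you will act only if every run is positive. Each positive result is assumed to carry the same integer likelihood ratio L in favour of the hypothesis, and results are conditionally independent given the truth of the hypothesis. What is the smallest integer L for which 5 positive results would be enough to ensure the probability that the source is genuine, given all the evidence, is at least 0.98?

Prior odds = 0.35/0.65 = 7/13.
Target odds = 0.98/0.02 = 49.
Need L⁵ ≥ 49 ÷ (7/13) = 91.
2⁵ = 32 < 91 ≤ 243 = 3⁵, so L = 3.

3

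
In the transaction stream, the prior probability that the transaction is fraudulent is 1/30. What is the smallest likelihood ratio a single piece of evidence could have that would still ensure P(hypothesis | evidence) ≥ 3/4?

87

Prior odds = (1/30)/(29/30) = 1/29.
Target odds = 0.75/0.25 = 3.
Required Bayes factor = 3 ÷ (1/29) = 87.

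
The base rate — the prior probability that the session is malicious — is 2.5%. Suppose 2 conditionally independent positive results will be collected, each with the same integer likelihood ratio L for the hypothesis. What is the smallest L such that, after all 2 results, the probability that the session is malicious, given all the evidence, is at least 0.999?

Prior odds = 0.025/0.975 = 1/39.
Target odds = 0.999/0.001 = 999.
Need L² ≥ 999 ÷ (1/39) = 38961.
197² = 38809 < 38961 ≤ 39204 = 198², so L = 198.

198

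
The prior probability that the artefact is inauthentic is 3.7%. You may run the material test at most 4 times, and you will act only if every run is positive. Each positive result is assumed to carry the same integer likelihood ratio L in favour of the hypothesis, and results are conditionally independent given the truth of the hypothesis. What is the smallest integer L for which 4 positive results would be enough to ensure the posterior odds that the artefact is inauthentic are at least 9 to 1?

4

Prior odds = 0.037/0.963 = 37/963.
Target odds = 9.
Need L⁴ ≥ 9 ÷ (37/963) = 8667/37.
3⁴ = 81 < 8667/37 ≤ 256 = 4⁴, so L = 4.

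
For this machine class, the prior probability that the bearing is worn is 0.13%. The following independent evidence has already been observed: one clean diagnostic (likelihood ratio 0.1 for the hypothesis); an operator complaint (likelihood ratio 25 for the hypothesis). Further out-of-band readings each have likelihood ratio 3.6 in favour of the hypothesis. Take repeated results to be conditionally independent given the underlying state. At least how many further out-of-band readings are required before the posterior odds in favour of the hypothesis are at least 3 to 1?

Prior odds = 0.0013/0.9987 = 13/9987.
Combined Bayes factor of the evidence already in hand = 0.1 × 25 = 2.5.
Odds after that evidence = (13/9987) × 2.5 = 65/19974.
Target odds = 3.
Need 3.6ⁿ ≥ 3 ÷ (65/19974) = 59922/65.
3.6⁵ = 604.66176 falls short of 59922/65 but 3.6⁶ = 34012224/15625 reaches it, so n = 6.

6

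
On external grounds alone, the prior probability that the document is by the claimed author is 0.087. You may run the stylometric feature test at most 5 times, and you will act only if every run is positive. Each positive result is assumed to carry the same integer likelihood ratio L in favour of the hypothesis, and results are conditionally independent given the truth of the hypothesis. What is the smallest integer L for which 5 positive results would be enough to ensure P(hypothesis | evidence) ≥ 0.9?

3

Prior odds = 0.087/0.913 = 87/913.
Target odds = 0.9/0.1 = 9.
Need L⁵ ≥ 9 ÷ (87/913) = 2739/29.
2⁵ = 32 < 2739/29 ≤ 243 = 3⁵, so L = 3.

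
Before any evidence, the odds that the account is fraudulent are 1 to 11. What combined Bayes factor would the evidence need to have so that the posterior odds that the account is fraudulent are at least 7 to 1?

77

Prior odds = 1/11.
Target odds = 7.
Required Bayes factor = 7 ÷ (1/11) = 77.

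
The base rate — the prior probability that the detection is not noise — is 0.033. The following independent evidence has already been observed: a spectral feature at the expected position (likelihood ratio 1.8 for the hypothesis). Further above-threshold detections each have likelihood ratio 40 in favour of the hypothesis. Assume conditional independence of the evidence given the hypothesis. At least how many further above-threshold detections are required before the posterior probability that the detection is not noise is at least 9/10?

2

Prior odds = 0.033/0.967 = 33/967.
Bayes factor of the evidence already in hand = 1.8.
Odds after that evidence = (33/967) × 1.8 = 297/4835.
Target odds = 0.9/0.1 = 9.
Need 40ⁿ ≥ 9 ÷ (297/4835) = 4835/33.
40¹ = 40 falls short of 4835/33 but 40² = 1600 reaches it, so n = 2.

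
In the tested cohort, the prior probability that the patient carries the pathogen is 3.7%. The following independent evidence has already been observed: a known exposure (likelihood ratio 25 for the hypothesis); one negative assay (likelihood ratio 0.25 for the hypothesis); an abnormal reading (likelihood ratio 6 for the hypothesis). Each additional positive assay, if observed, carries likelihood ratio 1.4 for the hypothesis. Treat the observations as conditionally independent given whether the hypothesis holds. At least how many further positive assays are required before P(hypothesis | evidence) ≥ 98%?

11

Prior odds = 0.037/0.963 = 37/963.
Combined Bayes factor of the evidence already in hand = 25 × 0.25 × 6 = 37.5.
Odds after that evidence = (37/963) × 37.5 = 925/642.
Target odds = 0.98/0.02 = 49.
Need 1.4ⁿ ≥ 49 ÷ (925/642) = 31458/925.
1.4¹⁰ = 282475249/9765625 falls short of 31458/925 but 1.4¹¹ ≈40.4957 reaches it, so n = 11.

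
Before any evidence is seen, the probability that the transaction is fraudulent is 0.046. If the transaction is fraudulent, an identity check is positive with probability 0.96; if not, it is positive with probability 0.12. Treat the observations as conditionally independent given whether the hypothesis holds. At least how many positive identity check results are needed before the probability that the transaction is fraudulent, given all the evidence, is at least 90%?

Prior odds = 0.046/0.954 = 23/477.
Likelihood ratio of a positive = 0.96/0.12 = 8.
Target posterior odds = 0.9/0.1 = 9.
Require 8ⁿ ≥ 9 ÷ (23/477) = 4293/23.
8² = 64 falls short of 4293/23 but 8³ = 512 reaches it, so n = 3.

3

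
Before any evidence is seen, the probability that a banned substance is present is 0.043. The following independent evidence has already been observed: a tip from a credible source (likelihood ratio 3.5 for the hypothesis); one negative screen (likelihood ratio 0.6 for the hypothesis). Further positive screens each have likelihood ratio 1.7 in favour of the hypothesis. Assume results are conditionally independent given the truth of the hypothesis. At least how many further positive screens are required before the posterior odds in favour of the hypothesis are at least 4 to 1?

8

Prior odds = 0.043/0.957 = 43/957.
Combined Bayes factor of the evidence already in hand = 3.5 × 0.6 = 2.1.
Odds after that evidence = (43/957) × 2.1 = 301/3190.
Target odds = 4.
Need 1.7ⁿ ≥ 4 ÷ (301/3190) = 12760/301.
1.7⁷ = 410338673/10000000 falls short of 12760/301 but 1.7⁸ ≈69.7576 reaches it, so n = 8.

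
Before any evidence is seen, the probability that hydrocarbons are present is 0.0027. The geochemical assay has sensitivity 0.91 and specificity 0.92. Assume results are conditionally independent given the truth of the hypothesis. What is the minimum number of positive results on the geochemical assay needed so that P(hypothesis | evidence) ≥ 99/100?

5

Prior odds = 0.0027/0.9973 = 27/9973.
False-positive rate = 1 − 0.92 = 0.08; likelihood ratio of a positive = 0.91/0.08 = 11.375.
Target posterior odds = 0.99/0.01 = 99.
Need (27/9973) × 11.375ⁿ ≥ 99, i.e. 11.375ⁿ ≥ 109703/3.
11.375⁴ = 68574961/4096 falls short of 109703/3 but 11.375⁵ ≈190439 reaches it, so n = 5.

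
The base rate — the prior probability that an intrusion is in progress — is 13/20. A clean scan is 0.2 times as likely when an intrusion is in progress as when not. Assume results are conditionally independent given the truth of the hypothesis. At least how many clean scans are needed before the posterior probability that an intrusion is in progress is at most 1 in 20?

3

Prior odds = 0.65/0.35 = 13/7.
Likelihood ratio per clean scan = 0.2.
Target posterior odds = 0.05/0.95 = 1/19.
Need (13/7) × 0.2ⁿ ≤ 1/19, i.e. 0.2ⁿ ≤ 7/247.
0.2² = 0.04 is still above 7/247 but 0.2³ = 0.008 is at or below it, so n = 3.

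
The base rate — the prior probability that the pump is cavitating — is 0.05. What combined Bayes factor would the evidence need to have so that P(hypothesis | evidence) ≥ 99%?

1881

Prior odds = 0.05/0.95 = 1/19.
Target odds = 0.99/0.01 = 99.
Required Bayes factor = 99 ÷ (1/19) = 1881.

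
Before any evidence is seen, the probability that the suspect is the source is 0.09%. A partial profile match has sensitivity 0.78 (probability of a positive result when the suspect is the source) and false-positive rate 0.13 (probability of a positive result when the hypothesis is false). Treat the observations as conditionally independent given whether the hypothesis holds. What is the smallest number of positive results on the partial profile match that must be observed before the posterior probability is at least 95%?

Prior odds = 0.0009/0.9991 = 9/9991.
Likelihood ratio of a positive result = 0.78/0.13 = 6.
Target posterior odds = 0.95/0.05 = 19.
Require 6ⁿ ≥ 19 ÷ (9/9991) = 189829/9.
6⁵ = 7776 falls short of 189829/9 but 6⁶ = 46656 reaches it, so n = 6.

6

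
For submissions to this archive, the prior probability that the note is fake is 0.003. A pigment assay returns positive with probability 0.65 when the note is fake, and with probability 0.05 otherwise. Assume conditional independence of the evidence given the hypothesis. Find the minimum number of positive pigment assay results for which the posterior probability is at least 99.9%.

Prior odds: 0.003 ÷ 0.997 = 3/997.
Likelihood ratio of a positive result = 0.65/0.05 = 13.
Target posterior odds = 0.999/0.001 = 999.
Need (3/997) × 13ⁿ ≥ 999, i.e. 13ⁿ ≥ 332001.
13⁴ = 28561 falls short of 332001 but 13⁵ = 371293 reaches it, so n = 5.

5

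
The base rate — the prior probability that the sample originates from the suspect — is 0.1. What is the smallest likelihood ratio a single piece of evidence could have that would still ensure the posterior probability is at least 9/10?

81

Prior odds = 0.1/0.9 = 1/9.
Target odds = 0.9/0.1 = 9.
Required Bayes factor = 9 ÷ (1/9) = 81.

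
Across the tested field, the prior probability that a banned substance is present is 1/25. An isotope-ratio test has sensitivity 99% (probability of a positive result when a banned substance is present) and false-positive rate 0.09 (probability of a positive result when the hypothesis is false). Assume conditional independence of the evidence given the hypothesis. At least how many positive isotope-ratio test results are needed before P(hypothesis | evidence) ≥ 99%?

4

Prior odds = 0.04/0.96 = 1/24.
Likelihood ratio of a positive result = 0.99/0.09 = 11.
Target odds: 0.99 ÷ 0.01 = 99.
Need (1/24) × 11ⁿ ≥ 99, i.e. 11ⁿ ≥ 2376.
11³ = 1331 falls short of 2376 but 11⁴ = 14641 reaches it, so n = 4.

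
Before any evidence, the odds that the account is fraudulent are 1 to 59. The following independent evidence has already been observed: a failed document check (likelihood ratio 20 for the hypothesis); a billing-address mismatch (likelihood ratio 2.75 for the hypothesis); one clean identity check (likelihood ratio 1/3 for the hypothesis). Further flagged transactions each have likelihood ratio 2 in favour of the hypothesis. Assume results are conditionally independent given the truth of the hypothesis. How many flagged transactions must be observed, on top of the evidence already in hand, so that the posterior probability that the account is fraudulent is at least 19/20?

6

Prior odds = 1/59.
Combined Bayes factor of the evidence already in hand = 20 × 2.75 × (1/3) = 55/3.
Odds after that evidence = (1/59) × 55/3 = 55/177.
Target odds = 0.95/0.05 = 19.
Need 2ⁿ ≥ 19 ÷ (55/177) = 3363/55.
2⁵ = 32 falls short of 3363/55 but 2⁶ = 64 reaches it, so n = 6.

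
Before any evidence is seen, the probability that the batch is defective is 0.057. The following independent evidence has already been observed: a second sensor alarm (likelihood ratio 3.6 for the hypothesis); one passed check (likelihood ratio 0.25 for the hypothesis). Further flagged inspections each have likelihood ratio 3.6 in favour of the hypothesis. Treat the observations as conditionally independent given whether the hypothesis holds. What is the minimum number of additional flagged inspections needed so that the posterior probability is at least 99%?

Prior odds = 0.057/0.943 = 57/943.
Combined Bayes factor of the evidence already in hand = 3.6 × 0.25 = 0.9.
Odds after that evidence = (57/943) × 0.9 = 513/9430.
Target odds = 0.99/0.01 = 99.
Need 3.6ⁿ ≥ 99 ÷ (513/9430) = 103730/57.
3.6⁵ = 604.66176 falls short of 103730/57 but 3.6⁶ = 34012224/15625 reaches it, so n = 6.

6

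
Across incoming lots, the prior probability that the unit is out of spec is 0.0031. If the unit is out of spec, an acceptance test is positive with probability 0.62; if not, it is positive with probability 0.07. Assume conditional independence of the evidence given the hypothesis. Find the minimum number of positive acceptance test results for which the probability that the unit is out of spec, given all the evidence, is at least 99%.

Prior odds: 0.0031 ÷ 0.9969 = 31/9969.
Likelihood ratio of a positive = 0.62/0.07 = 62/7.
Target odds: 0.99 ÷ 0.01 = 99.
Need (31/9969) × (62/7)ⁿ ≥ 99, i.e. (62/7)ⁿ ≥ 986931/31.
(62/7)⁴ = 14776336/2401 falls short of 986931/31 but (62/7)⁵ = 916132832/16807 reaches it, so n = 5.

5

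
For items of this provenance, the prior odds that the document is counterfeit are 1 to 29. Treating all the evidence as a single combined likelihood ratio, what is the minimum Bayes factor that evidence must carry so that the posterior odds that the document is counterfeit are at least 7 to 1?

Prior odds = 1/29.
Target odds = 7.
Required Bayes factor = 7 ÷ (1/29) = 203.

203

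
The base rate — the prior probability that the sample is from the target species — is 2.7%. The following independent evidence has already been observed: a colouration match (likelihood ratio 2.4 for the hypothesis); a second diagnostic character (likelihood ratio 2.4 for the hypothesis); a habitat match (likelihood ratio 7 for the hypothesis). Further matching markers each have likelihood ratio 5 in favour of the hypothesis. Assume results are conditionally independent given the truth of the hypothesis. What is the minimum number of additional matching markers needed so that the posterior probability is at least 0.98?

Prior odds = 0.027/0.973 = 27/973.
Combined Bayes factor of the evidence already in hand = 2.4 × 2.4 × 7 = 40.32.
Odds after that evidence = (27/973) × 40.32 = 3888/3475.
Target odds = 0.98/0.02 = 49.
Need 5ⁿ ≥ 49 ÷ (3888/3475) = 170275/3888.
5² = 25 falls short of 170275/3888 but 5³ = 125 reaches it, so n = 3.

3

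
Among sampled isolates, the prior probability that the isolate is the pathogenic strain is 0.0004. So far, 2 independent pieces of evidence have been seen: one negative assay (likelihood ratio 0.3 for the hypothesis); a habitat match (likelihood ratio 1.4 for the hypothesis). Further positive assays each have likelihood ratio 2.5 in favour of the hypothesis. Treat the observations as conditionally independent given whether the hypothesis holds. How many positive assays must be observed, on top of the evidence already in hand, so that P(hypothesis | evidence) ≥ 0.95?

13

Prior odds = 0.0004/0.9996 = 1/2499.
Combined Bayes factor of the evidence already in hand = 0.3 × 1.4 = 0.42.
Odds after that evidence = (1/2499) × 0.42 = 1/5950.
Target odds = 0.95/0.05 = 19.
Need 2.5ⁿ ≥ 19 ÷ (1/5950) = 113050.
2.5¹² = 244140625/4096 falls short of 113050 but 2.5¹³ ≈149012 reaches it, so n = 13.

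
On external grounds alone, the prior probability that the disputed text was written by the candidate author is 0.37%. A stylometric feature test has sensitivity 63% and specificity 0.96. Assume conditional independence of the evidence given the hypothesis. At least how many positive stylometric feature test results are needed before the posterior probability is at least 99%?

4

Prior odds = 0.0037/0.9963 = 37/9963.
False-positive rate = 1 − 0.96 = 0.04; likelihood ratio of a positive = 0.63/0.04 = 15.75.
Target posterior odds = 0.99/0.01 = 99.
Require 15.75ⁿ ≥ 99 ÷ (37/9963) = 986337/37.
15.75³ = 3906.984375 falls short of 986337/37 but 15.75⁴ = 15752961/256 reaches it, so n = 4.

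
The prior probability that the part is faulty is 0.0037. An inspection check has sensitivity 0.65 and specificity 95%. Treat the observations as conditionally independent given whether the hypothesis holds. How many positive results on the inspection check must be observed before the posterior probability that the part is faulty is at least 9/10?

Prior odds: 0.0037 ÷ 0.9963 = 37/9963.
False-positive rate = 1 − 0.95 = 0.05; likelihood ratio of a positive = 0.65/0.05 = 13.
Target odds: 0.9 ÷ 0.1 = 9.
Require 13ⁿ ≥ 9 ÷ (37/9963) = 89667/37.
13³ = 2197 falls short of 89667/37 but 13⁴ = 28561 reaches it, so n = 4.

4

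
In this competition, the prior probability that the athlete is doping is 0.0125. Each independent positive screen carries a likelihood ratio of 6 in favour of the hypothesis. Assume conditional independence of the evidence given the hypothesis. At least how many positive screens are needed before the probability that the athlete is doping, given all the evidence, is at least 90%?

4

Prior odds: 0.0125 ÷ 0.9875 = 1/79.
Likelihood ratio per positive screen = 6.
Target odds: 0.9 ÷ 0.1 = 9.
Need (1/79) × 6ⁿ ≥ 9, i.e. 6ⁿ ≥ 711.
6³ = 216 falls short of 711 but 6⁴ = 1296 reaches it, so n = 4.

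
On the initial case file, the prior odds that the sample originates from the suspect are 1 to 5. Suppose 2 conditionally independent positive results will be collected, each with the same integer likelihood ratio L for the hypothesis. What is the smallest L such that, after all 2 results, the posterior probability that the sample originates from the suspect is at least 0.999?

Prior odds = 0.2.
Target odds = 0.999/0.001 = 999.
Need L² ≥ 999 ÷ 0.2 = 4995.
70² = 4900 < 4995 ≤ 5041 = 71², so L = 71.

71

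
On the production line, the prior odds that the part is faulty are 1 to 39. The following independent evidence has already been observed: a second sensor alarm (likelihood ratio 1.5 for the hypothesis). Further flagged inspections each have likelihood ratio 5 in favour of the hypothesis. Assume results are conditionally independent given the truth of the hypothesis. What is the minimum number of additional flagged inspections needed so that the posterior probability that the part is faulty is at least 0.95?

Prior odds = 1/39.
Bayes factor of the evidence already in hand = 1.5.
Odds after that evidence = (1/39) × 1.5 = 1/26.
Target odds = 0.95/0.05 = 19.
Need 5ⁿ ≥ 19 ÷ (1/26) = 494.
5³ = 125 falls short of 494 but 5⁴ = 625 reaches it, so n = 4.

4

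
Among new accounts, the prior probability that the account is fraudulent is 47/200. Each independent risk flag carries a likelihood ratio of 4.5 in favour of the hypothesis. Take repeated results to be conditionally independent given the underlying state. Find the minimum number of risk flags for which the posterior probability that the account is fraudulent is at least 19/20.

Prior odds: 0.235 ÷ 0.765 = 47/153.
Likelihood ratio per risk flag = 4.5.
Target odds: 0.95 ÷ 0.05 = 19.
Require 4.5ⁿ ≥ 19 ÷ (47/153) = 2907/47.
4.5² = 20.25 falls short of 2907/47 but 4.5³ = 91.125 reaches it, so n = 3.

3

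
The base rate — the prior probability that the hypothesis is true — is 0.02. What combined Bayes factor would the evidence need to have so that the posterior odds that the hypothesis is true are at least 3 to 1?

Prior odds = 0.02/0.98 = 1/49.
Target odds = 3.
Required Bayes factor = 3 ÷ (1/49) = 147.

147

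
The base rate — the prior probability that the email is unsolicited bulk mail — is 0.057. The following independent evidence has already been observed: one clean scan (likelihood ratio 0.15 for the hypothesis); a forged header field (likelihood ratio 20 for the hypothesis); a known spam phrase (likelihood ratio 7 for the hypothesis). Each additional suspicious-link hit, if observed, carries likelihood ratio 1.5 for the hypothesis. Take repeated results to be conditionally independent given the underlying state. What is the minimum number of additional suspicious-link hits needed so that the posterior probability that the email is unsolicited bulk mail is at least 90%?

5

Prior odds = 0.057/0.943 = 57/943.
Combined Bayes factor of the evidence already in hand = 0.15 × 20 × 7 = 21.
Odds after that evidence = (57/943) × 21 = 1197/943.
Target odds = 0.9/0.1 = 9.
Need 1.5ⁿ ≥ 9 ÷ (1197/943) = 943/133.
1.5⁴ = 5.0625 falls short of 943/133 but 1.5⁵ = 7.59375 reaches it, so n = 5.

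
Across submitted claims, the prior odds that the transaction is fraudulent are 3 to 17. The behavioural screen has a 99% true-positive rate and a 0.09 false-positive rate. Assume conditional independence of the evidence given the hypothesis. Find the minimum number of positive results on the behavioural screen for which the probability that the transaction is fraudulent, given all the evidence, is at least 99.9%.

4

Prior odds = 3/17.
Likelihood ratio of a positive result = 0.99/0.09 = 11.
Target odds: 0.999 ÷ 0.001 = 999.
Need (3/17) × 11ⁿ ≥ 999, i.e. 11ⁿ ≥ 5661.
11³ = 1331 falls short of 5661 but 11⁴ = 14641 reaches it, so n = 4.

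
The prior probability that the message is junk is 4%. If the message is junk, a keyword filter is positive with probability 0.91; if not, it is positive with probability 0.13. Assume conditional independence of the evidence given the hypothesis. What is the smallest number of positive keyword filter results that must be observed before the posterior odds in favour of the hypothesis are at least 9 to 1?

Prior odds: 0.04 ÷ 0.96 = 1/24.
Likelihood ratio of a positive = 0.91/0.13 = 7.
Target odds = 9.
Require 7ⁿ ≥ 9 ÷ (1/24) = 216.
7² = 49 falls short of 216 but 7³ = 343 reaches it, so n = 3.

3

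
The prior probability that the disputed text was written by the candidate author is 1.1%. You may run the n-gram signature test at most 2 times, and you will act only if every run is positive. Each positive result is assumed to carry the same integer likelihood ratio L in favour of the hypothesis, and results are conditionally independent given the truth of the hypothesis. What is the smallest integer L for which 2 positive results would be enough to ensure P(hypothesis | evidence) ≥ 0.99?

95

Prior odds = 0.011/0.989 = 11/989.
Target odds = 0.99/0.01 = 99.
Need L² ≥ 99 ÷ (11/989) = 8901.
94² = 8836 < 8901 ≤ 9025 = 95², so L = 95.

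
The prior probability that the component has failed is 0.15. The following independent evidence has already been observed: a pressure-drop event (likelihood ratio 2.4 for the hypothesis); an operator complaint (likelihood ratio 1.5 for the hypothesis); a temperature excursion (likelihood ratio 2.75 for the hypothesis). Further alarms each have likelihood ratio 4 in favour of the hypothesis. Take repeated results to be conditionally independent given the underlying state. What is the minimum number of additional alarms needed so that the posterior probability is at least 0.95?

2

Prior odds = 0.15/0.85 = 3/17.
Combined Bayes factor of the evidence already in hand = 2.4 × 1.5 × 2.75 = 9.9.
Odds after that evidence = (3/17) × 9.9 = 297/170.
Target odds = 0.95/0.05 = 19.
Need 4ⁿ ≥ 19 ÷ (297/170) = 3230/297.
4¹ = 4 falls short of 3230/297 but 4² = 16 reaches it, so n = 2.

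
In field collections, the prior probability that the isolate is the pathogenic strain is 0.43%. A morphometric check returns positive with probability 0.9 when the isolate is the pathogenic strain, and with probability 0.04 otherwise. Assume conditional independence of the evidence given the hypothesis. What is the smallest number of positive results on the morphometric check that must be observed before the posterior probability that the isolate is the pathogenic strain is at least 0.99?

Prior odds = 0.0043/0.9957 = 43/9957.
Likelihood ratio of a positive result = 0.9/0.04 = 22.5.
Target odds: 0.99 ÷ 0.01 = 99.
Require 22.5ⁿ ≥ 99 ÷ (43/9957) = 985743/43.
22.5³ = 11390.625 falls short of 985743/43 but 22.5⁴ = 256289.0625 reaches it, so n = 4.

4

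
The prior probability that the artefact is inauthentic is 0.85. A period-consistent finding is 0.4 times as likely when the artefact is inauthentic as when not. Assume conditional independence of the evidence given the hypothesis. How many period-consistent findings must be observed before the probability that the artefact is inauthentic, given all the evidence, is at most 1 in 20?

Prior odds = 0.85/0.15 = 17/3.
Likelihood ratio per period-consistent finding = 0.4.
Target posterior odds = 0.05/0.95 = 1/19.
Need (17/3) × 0.4ⁿ ≤ 1/19, i.e. 0.4ⁿ ≤ 3/323.
0.4⁵ = 0.01024 is still above 3/323 but 0.4⁶ = 64/15625 is at or below it, so n = 6.

6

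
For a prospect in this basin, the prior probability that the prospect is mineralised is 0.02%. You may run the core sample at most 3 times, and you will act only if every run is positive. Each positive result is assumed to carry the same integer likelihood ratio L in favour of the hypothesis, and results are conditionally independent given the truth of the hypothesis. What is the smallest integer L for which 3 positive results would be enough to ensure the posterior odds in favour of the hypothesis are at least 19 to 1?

46

Prior odds = 0.0002/0.9998 = 1/4999.
Target odds = 19.
Need L³ ≥ 19 ÷ (1/4999) = 94981.
45³ = 91125 < 94981 ≤ 97336 = 46³, so L = 46.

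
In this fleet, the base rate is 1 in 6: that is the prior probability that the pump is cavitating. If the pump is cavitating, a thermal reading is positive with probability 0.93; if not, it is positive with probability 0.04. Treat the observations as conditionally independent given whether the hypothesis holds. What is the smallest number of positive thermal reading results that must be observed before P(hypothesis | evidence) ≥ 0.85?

Prior odds: (1/6) ÷ (5/6) = 0.2.
Likelihood ratio of a positive = 0.93/0.04 = 23.25.
Target posterior odds = 0.85/0.15 = 17/3.
Require 23.25ⁿ ≥ 17/3 ÷ 0.2 = 85/3.
23.25¹ = 23.25 falls short of 85/3 but 23.25² = 540.5625 reaches it, so n = 2.

2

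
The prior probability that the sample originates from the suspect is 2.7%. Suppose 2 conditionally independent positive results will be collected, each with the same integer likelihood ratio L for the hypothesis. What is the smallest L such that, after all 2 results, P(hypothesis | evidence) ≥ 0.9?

Prior odds = 0.027/0.973 = 27/973.
Target odds = 0.9/0.1 = 9.
Need L² ≥ 9 ÷ (27/973) = 973/3.
18² = 324 < 973/3 ≤ 361 = 19², so L = 19.

19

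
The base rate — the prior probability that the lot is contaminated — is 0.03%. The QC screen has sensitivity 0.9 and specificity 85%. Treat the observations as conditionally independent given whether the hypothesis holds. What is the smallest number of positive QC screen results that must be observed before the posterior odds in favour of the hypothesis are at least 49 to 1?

Prior odds = 0.0003/0.9997 = 3/9997.
False-positive rate = 1 − 0.85 = 0.15; likelihood ratio of a positive = 0.9/0.15 = 6.
Target odds = 49.
Require 6ⁿ ≥ 49 ÷ (3/9997) = 489853/3.
6⁶ = 46656 falls short of 489853/3 but 6⁷ = 279936 reaches it, so n = 7.

7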